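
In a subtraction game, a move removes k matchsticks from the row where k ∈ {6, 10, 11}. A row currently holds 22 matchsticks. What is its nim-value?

0

Build the Grundy sequence with g(k) = mex{g(k−s) : s ∈ {6, 10, 11}, s ≤ k}:
k:     0  1  2  3  4  5  6  7  8  9 10 11 12 13 14 15 16 17 18 19 20 21 22
g(k):  0  0  0  0  0  0  1  1  1  1  1  1  2  2  2  2  2  0  0  0  0  0  0
So g(22) = 0.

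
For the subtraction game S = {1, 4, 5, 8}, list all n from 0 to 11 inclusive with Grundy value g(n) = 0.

0, 2, 9, 11

Build the Grundy sequence with g(k) = mex{g(k−s) : s ∈ {1, 4, 5, 8}, s ≤ k}:
k:     0  1  2  3  4  5  6  7  8  9 10 11
g(k):  0  1  0  1  2  3  2  3  4  0  1  0
The P-positions (g = 0) in 0..11 are 0, 2, 9, 11.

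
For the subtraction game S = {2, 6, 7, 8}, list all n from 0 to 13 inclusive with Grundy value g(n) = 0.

Grundy values for subtraction set {2, 6, 7, 8}:
g(0) = mex{} = 0
g(1) = mex{} = 0
g(2) = mex{0} = 1
g(3) = mex{0} = 1
g(4) = mex{1} = 0
g(5) = mex{1} = 0
g(6) = mex{0} = 1
g(7) = mex{0} = 1
g(8) = mex{0,1} = 2
g(9) = mex{0,1} = 2
g(10) = mex{0,1,2} = 3
g(11) = mex{0,1,2} = 3
g(12) = mex{0,1,3} = 2
g(13) = mex{0,1,3} = 2
The P-positions (g = 0) in 0..13 are 0, 1, 4, 5.

0, 1, 4, 5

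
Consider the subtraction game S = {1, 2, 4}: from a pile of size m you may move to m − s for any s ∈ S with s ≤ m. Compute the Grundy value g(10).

Grundy values for subtraction set {1, 2, 4}:
k:     0  1  2  3  4  5  6  7  8  9 10
g(k):  0  1  2  0  1  2  0  1  2  0  1
So g(10) = 1.

1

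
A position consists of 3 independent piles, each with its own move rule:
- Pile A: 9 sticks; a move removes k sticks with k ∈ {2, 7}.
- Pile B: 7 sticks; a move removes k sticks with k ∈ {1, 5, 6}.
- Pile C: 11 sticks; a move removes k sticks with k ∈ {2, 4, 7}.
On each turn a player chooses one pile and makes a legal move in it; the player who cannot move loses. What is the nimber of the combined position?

2

Build the Grundy sequence for pile A with g(k) = mex{g(k−s) : s ∈ {2, 7}, s ≤ k}:
k:     0  1  2  3  4  5  6  7  8  9
g(k):  0  0  1  1  0  0  1  1  2  0
So g(9) = 0.
For pile B, compute g(0), g(1), … with moves {1, 5, 6}:
k:     0  1  2  3  4  5  6  7
g(k):  0  1  0  1  0  1  2  3
So g(7) = 3.
For pile C, compute g(0), g(1), … with moves {2, 4, 7}:
g(0) = mex{} = 0
g(1) = mex{} = 0
g(2) = mex{0} = 1
g(3) = mex{0} = 1
g(4) = mex{0,1} = 2
g(5) = mex{0,1} = 2
g(6) = mex{1,2} = 0
g(7) = mex{0,1,2} = 3
g(8) = mex{0,2} = 1
g(9) = mex{1,2,3} = 0
g(10) = mex{0,1} = 2
g(11) = mex{0,2,3} = 1
So g(11) = 1.
By the Sprague-Grundy theorem, the Grundy value of a sum of independent games is the XOR of the component values.
Combined value = 0 XOR 3 XOR 1 = 2.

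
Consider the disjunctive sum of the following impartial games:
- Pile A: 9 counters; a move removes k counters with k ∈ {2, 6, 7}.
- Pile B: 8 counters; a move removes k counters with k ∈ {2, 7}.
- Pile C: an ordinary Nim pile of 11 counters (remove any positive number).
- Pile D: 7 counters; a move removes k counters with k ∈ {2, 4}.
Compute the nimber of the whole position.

9

Build the Grundy sequence for pile A with g(k) = mex{g(k−s) : s ∈ {2, 6, 7}, s ≤ k}:
k:     0  1  2  3  4  5  6  7  8  9
g(k):  0  0  1  1  0  0  1  1  2  0
So g(9) = 0.
Grundy values for pile B (subtraction set {2, 7}):
g(0) = mex{} = 0
g(1) = mex{} = 0
g(2) = mex{0} = 1
g(3) = mex{0} = 1
g(4) = mex{1} = 0
g(5) = mex{1} = 0
g(6) = mex{0} = 1
g(7) = mex{0} = 1
g(8) = mex{0,1} = 2
So g(8) = 2.
Pile C is a plain Nim pile of size 11, so its Grundy value is 11.
Grundy values for pile D (subtraction set {2, 4}):
k:     0  1  2  3  4  5  6  7
g(k):  0  0  1  1  2  2  0  0
So g(7) = 0.
The value of a disjunctive sum is the nim-sum of the parts.
Combined value = 0 XOR 2 XOR 11 XOR 0 = 9.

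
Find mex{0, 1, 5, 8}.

2

The values 0, 1 are all present; 2 is the first non-negative integer missing from the set.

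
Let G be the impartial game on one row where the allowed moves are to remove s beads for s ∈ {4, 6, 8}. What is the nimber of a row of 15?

Build the Grundy sequence with g(k) = mex{g(k−s) : s ∈ {4, 6, 8}, s ≤ k}:
k:     0  1  2  3  4  5  6  7  8  9 10 11 12 13 14 15
g(k):  0  0  0  0  1  1  1  1  2  2  2  2  0  0  0  0
So g(15) = 0.

0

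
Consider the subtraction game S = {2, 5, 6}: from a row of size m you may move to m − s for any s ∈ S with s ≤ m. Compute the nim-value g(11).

0

Build the Grundy sequence with g(k) = mex{g(k−s) : s ∈ {2, 5, 6}, s ≤ k}:
k:     0  1  2  3  4  5  6  7  8  9 10 11
g(k):  0  0  1  1  0  2  1  3  0  2  1  0
So g(11) = 0.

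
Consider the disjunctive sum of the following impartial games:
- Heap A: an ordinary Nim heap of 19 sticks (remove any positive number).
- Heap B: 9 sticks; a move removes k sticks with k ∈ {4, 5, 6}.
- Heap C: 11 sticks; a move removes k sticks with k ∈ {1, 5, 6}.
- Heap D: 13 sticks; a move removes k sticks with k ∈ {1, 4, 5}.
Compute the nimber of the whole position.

18

Heap A is a plain Nim heap of size 19, so its Grundy value is 19.
Build the Grundy sequence for heap B with g(k) = mex{g(k−s) : s ∈ {4, 5, 6}, s ≤ k}:
g(0) = mex{} = 0
g(1) = mex{} = 0
g(2) = mex{} = 0
g(3) = mex{} = 0
g(4) = mex{0} = 1
g(5) = mex{0} = 1
g(6) = mex{0} = 1
g(7) = mex{0} = 1
g(8) = mex{0,1} = 2
g(9) = mex{0,1} = 2
So g(9) = 2.
Build the Grundy sequence for heap C with g(k) = mex{g(k−s) : s ∈ {1, 5, 6}, s ≤ k}:
g(0) = mex{} = 0
g(1) = mex{0} = 1
g(2) = mex{1} = 0
g(3) = mex{0} = 1
g(4) = mex{1} = 0
g(5) = mex{0} = 1
g(6) = mex{0,1} = 2
g(7) = mex{0,1,2} = 3
g(8) = mex{0,1,3} = 2
g(9) = mex{0,1,2} = 3
g(10) = mex{0,1,3} = 2
g(11) = mex{1,2} = 0
So g(11) = 0.
For heap D, compute g(0), g(1), … with moves {1, 4, 5}:
g(0) = mex{} = 0
g(1) = mex{0} = 1
g(2) = mex{1} = 0
g(3) = mex{0} = 1
g(4) = mex{0,1} = 2
g(5) = mex{0,1,2} = 3
g(6) = mex{0,1,3} = 2
g(7) = mex{0,1,2} = 3
g(8) = mex{1,2,3} = 0
g(9) = mex{0,2,3} = 1
g(10) = mex{1,2,3} = 0
g(11) = mex{0,2,3} = 1
g(12) = mex{0,1,3} = 2
g(13) = mex{0,1,2} = 3
So g(13) = 3.
The value of a disjunctive sum is the nim-sum of the parts.
Combined value = 19 ⊕ 2 ⊕ 0 ⊕ 3 = 18.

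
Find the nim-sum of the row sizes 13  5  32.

Compute the nim-sum pairwise:
13 ^ 5 = 8
8 ^ 32 = 40

40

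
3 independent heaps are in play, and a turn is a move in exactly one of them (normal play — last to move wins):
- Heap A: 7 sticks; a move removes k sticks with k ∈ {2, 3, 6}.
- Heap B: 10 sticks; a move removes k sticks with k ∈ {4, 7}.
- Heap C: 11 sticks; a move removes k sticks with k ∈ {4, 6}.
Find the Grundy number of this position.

Build the Grundy sequence for heap A with g(k) = mex{g(k−s) : s ∈ {2, 3, 6}, s ≤ k}:
k:     0  1  2  3  4  5  6  7
g(k):  0  0  1  1  2  0  3  1
So g(7) = 1.
Grundy values for heap B (subtraction set {4, 7}):
k:     0  1  2  3  4  5  6  7  8  9 10
g(k):  0  0  0  0  1  1  1  1  2  2  2
So g(10) = 2.
Build the Grundy sequence for heap C with g(k) = mex{g(k−s) : s ∈ {4, 6}, s ≤ k}:
g(0) = mex{} = 0
g(1) = mex{} = 0
g(2) = mex{} = 0
g(3) = mex{} = 0
g(4) = mex{0} = 1
g(5) = mex{0} = 1
g(6) = mex{0} = 1
g(7) = mex{0} = 1
g(8) = mex{0,1} = 2
g(9) = mex{0,1} = 2
g(10) = mex{1} = 0
g(11) = mex{1} = 0
So g(11) = 0.
The value of a disjunctive sum is the nim-sum of the parts.
Combined value = 1 ⊕ 2 ⊕ 0 = 3.

3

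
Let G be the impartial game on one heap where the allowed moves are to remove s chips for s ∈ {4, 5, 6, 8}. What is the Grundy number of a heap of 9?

2

Compute g(0), g(1), … for moves {4, 5, 6, 8}:
k:     0  1  2  3  4  5  6  7  8  9
g(k):  0  0  0  0  1  1  1  1  2  2
So g(9) = 2.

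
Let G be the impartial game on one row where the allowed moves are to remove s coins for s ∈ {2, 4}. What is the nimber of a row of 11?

Compute g(0), g(1), … for moves {2, 4}:
k:     0  1  2  3  4  5  6  7  8  9 10 11
g(k):  0  0  1  1  2  2  0  0  1  1  2  2
So g(11) = 2.

2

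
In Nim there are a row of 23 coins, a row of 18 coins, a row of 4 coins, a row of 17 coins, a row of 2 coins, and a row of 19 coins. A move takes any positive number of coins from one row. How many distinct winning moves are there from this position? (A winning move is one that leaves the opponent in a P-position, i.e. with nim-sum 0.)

3

In binary:
  10111  (23)
  10010  (18)
  00100  (4)
  10001  (17)
  00010  (2)
  10011  (19)
  -----
  00001  (1)
The overall nim-sum is X = 1. A row of size p has a winning move iff p XOR X < p (reduce it to p XOR X).
  23: 23 XOR 1 = 22 < 23 — winning move (to 22).
  18: 18 XOR 1 = 19 ≥ 18 — no move.
  4: 4 XOR 1 = 5 ≥ 4 — no move.
  17: 17 XOR 1 = 16 < 17 — winning move (to 16).
  2: 2 XOR 1 = 3 ≥ 2 — no move.
  19: 19 XOR 1 = 18 < 19 — winning move (to 18).
That gives 3 winning moves.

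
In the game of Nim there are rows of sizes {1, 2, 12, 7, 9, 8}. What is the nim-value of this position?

9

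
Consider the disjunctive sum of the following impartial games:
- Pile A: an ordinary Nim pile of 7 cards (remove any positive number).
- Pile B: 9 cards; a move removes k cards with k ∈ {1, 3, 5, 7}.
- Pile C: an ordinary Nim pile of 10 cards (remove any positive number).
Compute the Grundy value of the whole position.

Pile A is a plain Nim pile of size 7, so its Grundy value is 7.
Grundy values for pile B (subtraction set {1, 3, 5, 7}):
k:     0  1  2  3  4  5  6  7  8  9
g(k):  0  1  0  1  0  1  0  1  0  1
So g(9) = 1.
Pile C is a plain Nim pile of size 10, so its Grundy value is 10.
By the Sprague-Grundy theorem, the Grundy value of a sum of independent games is the XOR of the component values.
Combined value = 7 XOR 1 XOR 10 = 12.

12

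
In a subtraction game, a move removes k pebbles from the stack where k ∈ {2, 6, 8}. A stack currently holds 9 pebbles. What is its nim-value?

2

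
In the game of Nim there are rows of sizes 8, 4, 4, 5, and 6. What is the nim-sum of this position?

11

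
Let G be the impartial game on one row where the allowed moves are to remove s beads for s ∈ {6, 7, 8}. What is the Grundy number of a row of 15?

Compute g(0), g(1), … for moves {6, 7, 8}:
k:     0  1  2  3  4  5  6  7  8  9 10 11 12 13 14 15
g(k):  0  0  0  0  0  0  1  1  1  1  1  1  2  2  0  0
So g(15) = 0.

0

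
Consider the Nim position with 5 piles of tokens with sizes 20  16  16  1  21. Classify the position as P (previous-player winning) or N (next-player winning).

P-position

Nim-sum: 20 ⊕ 16 ⊕ 16 ⊕ 1 ⊕ 21 = 0.
The nim-sum is 0, so this is a P-position: the player to move is in a losing position under optimal play.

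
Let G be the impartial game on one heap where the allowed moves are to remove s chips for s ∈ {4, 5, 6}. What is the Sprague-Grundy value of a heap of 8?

Grundy values for subtraction set {4, 5, 6}:
g(0) = mex{} = 0
g(1) = mex{} = 0
g(2) = mex{} = 0
g(3) = mex{} = 0
g(4) = mex{0} = 1
g(5) = mex{0} = 1
g(6) = mex{0} = 1
g(7) = mex{0} = 1
g(8) = mex{0,1} = 2
So g(8) = 2.

2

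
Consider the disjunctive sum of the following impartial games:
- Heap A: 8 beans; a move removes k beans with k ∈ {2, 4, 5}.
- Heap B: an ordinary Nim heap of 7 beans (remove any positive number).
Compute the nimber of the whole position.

7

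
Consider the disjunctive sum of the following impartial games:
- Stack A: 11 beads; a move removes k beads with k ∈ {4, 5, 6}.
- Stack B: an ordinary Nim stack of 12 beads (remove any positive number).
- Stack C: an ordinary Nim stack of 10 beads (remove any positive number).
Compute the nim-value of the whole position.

6

Build the Grundy sequence for stack A with g(k) = mex{g(k−s) : s ∈ {4, 5, 6}, s ≤ k}:
k:     0  1  2  3  4  5  6  7  8  9 10 11
g(k):  0  0  0  0  1  1  1  1  2  2  0  0
So g(11) = 0.
Stack B is a plain Nim stack of size 12, so its Grundy value is 12.
Stack C is a plain Nim stack of size 10, so its Grundy value is 10.
The value of a disjunctive sum is the nim-sum of the parts.
Combined value = 0 ⊕ 12 ⊕ 10 = 6.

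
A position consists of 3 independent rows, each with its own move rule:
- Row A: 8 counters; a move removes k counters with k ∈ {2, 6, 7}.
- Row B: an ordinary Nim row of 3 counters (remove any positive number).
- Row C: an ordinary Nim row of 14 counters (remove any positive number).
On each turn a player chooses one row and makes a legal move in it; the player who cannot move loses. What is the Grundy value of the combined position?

15

Build the Grundy sequence for row A with g(k) = mex{g(k−s) : s ∈ {2, 6, 7}, s ≤ k}:
k:     0  1  2  3  4  5  6  7  8
g(k):  0  0  1  1  0  0  1  1  2
So g(8) = 2.
Row B is a plain Nim row of size 3, so its Grundy value is 3.
Row C is a plain Nim row of size 14, so its Grundy value is 14.
The value of a disjunctive sum is the nim-sum of the parts.
Combined value = 2 XOR 3 XOR 14 = 15.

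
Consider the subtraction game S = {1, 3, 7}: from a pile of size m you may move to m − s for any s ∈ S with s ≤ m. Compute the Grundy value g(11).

1

Build the Grundy sequence with g(k) = mex{g(k−s) : s ∈ {1, 3, 7}, s ≤ k}:
g(0) = mex{} = 0
g(1) = mex{0} = 1
g(2) = mex{1} = 0
g(3) = mex{0} = 1
g(4) = mex{1} = 0
g(5) = mex{0} = 1
g(6) = mex{1} = 0
g(7) = mex{0} = 1
g(8) = mex{1} = 0
g(9) = mex{0} = 1
g(10) = mex{1} = 0
g(11) = mex{0} = 1
So g(11) = 1.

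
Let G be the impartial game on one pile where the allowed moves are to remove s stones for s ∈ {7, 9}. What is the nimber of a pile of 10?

1

Build the Grundy sequence with g(k) = mex{g(k−s) : s ∈ {7, 9}, s ≤ k}:
g(0) = mex{} = 0
g(1) = mex{} = 0
g(2) = mex{} = 0
g(3) = mex{} = 0
g(4) = mex{} = 0
g(5) = mex{} = 0
g(6) = mex{} = 0
g(7) = mex{0} = 1
g(8) = mex{0} = 1
g(9) = mex{0} = 1
g(10) = mex{0} = 1
So g(10) = 1.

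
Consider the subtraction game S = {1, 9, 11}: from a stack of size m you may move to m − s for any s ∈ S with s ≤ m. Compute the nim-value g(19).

1

Compute g(0), g(1), … for moves {1, 9, 11}:
k:     0  1  2  3  4  5  6  7  8  9 10 11 12 13 14 15 16 17 18 19
g(k):  0  1  0  1  0  1  0  1  0  1  0  1  0  1  0  1  0  1  0  1
So g(19) = 1.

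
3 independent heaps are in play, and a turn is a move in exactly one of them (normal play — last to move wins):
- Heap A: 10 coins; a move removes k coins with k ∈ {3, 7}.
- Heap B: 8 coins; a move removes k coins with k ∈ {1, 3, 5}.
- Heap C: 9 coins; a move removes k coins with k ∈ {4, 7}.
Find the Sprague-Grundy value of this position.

Build the Grundy sequence for heap A with g(k) = mex{g(k−s) : s ∈ {3, 7}, s ≤ k}:
k:     0  1  2  3  4  5  6  7  8  9 10
g(k):  0  0  0  1  1  1  0  2  2  1  0
So g(10) = 0.
For heap B, compute g(0), g(1), … with moves {1, 3, 5}:
k:     0  1  2  3  4  5  6  7  8
g(k):  0  1  0  1  0  1  0  1  0
So g(8) = 0.
Build the Grundy sequence for heap C with g(k) = mex{g(k−s) : s ∈ {4, 7}, s ≤ k}:
g(0) = mex{} = 0
g(1) = mex{} = 0
g(2) = mex{} = 0
g(3) = mex{} = 0
g(4) = mex{0} = 1
g(5) = mex{0} = 1
g(6) = mex{0} = 1
g(7) = mex{0} = 1
g(8) = mex{0,1} = 2
g(9) = mex{0,1} = 2
So g(9) = 2.
By the Sprague-Grundy theorem, the Grundy value of a sum of independent games is the XOR of the component values.
Combined value = 0 ⊕ 0 ⊕ 2 = 2.

2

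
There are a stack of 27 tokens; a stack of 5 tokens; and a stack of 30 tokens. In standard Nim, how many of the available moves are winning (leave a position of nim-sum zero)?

0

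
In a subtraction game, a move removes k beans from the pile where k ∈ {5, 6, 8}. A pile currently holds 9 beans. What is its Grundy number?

1

Grundy values for subtraction set {5, 6, 8}:
k:     0  1  2  3  4  5  6  7  8  9
g(k):  0  0  0  0  0  1  1  1  1  1
So g(9) = 1.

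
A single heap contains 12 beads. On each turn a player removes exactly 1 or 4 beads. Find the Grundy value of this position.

0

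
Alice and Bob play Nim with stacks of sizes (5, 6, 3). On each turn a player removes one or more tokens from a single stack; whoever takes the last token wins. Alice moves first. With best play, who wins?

Compute the nim-sum pairwise:
5 ^ 6 = 3
3 ^ 3 = 0
The nim-sum is 0, so this is a P-position: the player to move is in a losing position under optimal play; Alice is about to move from it and so loses — Bob wins.

Bob wins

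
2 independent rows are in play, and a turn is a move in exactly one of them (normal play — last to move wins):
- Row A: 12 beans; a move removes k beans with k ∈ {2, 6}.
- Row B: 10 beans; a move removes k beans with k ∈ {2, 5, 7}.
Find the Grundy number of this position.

Grundy values for row A (subtraction set {2, 6}):
k:     0  1  2  3  4  5  6  7  8  9 10 11 12
g(k):  0  0  1  1  0  0  1  1  0  0  1  1  0
So g(12) = 0.
For row B, compute g(0), g(1), … with moves {2, 5, 7}:
g(0) = mex{} = 0
g(1) = mex{} = 0
g(2) = mex{0} = 1
g(3) = mex{0} = 1
g(4) = mex{1} = 0
g(5) = mex{0,1} = 2
g(6) = mex{0} = 1
g(7) = mex{0,1,2} = 3
g(8) = mex{0,1} = 2
g(9) = mex{0,1,3} = 2
g(10) = mex{1,2} = 0
So g(10) = 0.
By the Sprague-Grundy theorem, the Grundy value of a sum of independent games is the XOR of the component values.
Combined value = 0 XOR 0 = 0.

0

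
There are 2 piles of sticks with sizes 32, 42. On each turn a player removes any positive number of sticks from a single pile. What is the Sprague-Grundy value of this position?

10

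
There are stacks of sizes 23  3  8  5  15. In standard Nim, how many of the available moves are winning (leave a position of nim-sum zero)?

Write each in binary and XOR column by column:
  10111  (23)
  00011  (3)
  01000  (8)
  00101  (5)
  01111  (15)
  -----
  10110  (22)
The overall nim-sum is X = 22. A stack of size p has a winning move iff p XOR X < p (reduce it to p XOR X).
  23: 23 XOR 22 = 1 < 23 — winning move (to 1).
  3: 3 XOR 22 = 21 ≥ 3 — no move.
  8: 8 XOR 22 = 30 ≥ 8 — no move.
  5: 5 XOR 22 = 19 ≥ 5 — no move.
  15: 15 XOR 22 = 25 ≥ 15 — no move.
That gives 1 winning move.

1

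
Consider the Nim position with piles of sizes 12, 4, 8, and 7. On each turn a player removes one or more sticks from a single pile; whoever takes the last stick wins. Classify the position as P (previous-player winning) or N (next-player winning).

In binary:
  1100  (12)
  0100  (4)
  1000  (8)
  0111  (7)
  ----
  0111  (7)
The nim-sum is 7 ≠ 0, so this is an N-position: the player to move can win.

N-position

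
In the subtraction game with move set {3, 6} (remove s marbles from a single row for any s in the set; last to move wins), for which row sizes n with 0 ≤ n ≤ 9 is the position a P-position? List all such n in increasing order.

0, 1, 2, 9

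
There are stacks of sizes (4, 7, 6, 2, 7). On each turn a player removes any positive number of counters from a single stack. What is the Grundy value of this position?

Compute the nim-sum pairwise:
4 ^ 7 = 3
3 ^ 6 = 5
5 ^ 2 = 7
7 ^ 7 = 0

0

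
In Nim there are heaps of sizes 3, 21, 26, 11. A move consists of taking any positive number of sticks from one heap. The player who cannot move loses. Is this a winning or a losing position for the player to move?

Winning position

Compute the nim-sum pairwise:
3 ⊕ 21 = 22
22 ⊕ 26 = 12
12 ⊕ 11 = 7
The nim-sum is 7 ≠ 0, so this is an N-position: the player to move can win.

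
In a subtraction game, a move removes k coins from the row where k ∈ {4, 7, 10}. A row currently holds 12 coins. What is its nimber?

Grundy values for subtraction set {4, 7, 10}:
k:     0  1  2  3  4  5  6  7  8  9 10 11 12
g(k):  0  0  0  0  1  1  1  1  2  2  2  2  3
So g(12) = 3.

3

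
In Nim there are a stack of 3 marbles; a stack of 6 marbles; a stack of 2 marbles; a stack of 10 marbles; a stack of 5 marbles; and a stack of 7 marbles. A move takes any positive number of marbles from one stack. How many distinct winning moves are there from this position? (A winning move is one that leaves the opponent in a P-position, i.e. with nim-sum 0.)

Write each in binary and XOR column by column:
  0011  (3)
  0110  (6)
  0010  (2)
  1010  (10)
  0101  (5)
  0111  (7)
  ----
  1111  (15)
The overall nim-sum is X = 15. A stack of size p has a winning move iff p XOR X < p (reduce it to p XOR X).
  3: 3 XOR 15 = 12 ≥ 3 — no move.
  6: 6 XOR 15 = 9 ≥ 6 — no move.
  2: 2 XOR 15 = 13 ≥ 2 — no move.
  10: 10 XOR 15 = 5 < 10 — winning move (to 5).
  5: 5 XOR 15 = 10 ≥ 5 — no move.
  7: 7 XOR 15 = 8 ≥ 7 — no move.
That gives 1 winning move.

1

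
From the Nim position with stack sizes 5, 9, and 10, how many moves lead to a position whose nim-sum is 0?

Bitwise XOR of the heap sizes:
  0101  (5)
  1001  (9)
  1010  (10)
  ----
  0110  (6)
The overall nim-sum is X = 6. A stack of size p has a winning move iff p XOR X < p (reduce it to p XOR X).
  5: 5 XOR 6 = 3 < 5 — winning move (to 3).
  9: 9 XOR 6 = 15 ≥ 9 — no move.
  10: 10 XOR 6 = 12 ≥ 10 — no move.
That gives 1 winning move.

1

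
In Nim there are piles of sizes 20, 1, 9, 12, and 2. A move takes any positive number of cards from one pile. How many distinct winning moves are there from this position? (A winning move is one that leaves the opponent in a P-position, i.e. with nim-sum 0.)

1

Compute the nim-sum pairwise:
20 ⊕ 1 = 21
21 ⊕ 9 = 28
28 ⊕ 12 = 16
16 ⊕ 2 = 18
The overall nim-sum is X = 18. A pile of size p has a winning move iff p XOR X < p (reduce it to p XOR X).
  20: 20 XOR 18 = 6 < 20 — winning move (to 6).
  1: 1 XOR 18 = 19 ≥ 1 — no move.
  9: 9 XOR 18 = 27 ≥ 9 — no move.
  12: 12 XOR 18 = 30 ≥ 12 — no move.
  2: 2 XOR 18 = 16 ≥ 2 — no move.
That gives 1 winning move.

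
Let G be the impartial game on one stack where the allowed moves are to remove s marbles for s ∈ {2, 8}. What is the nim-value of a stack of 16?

1

Compute g(0), g(1), … for moves {2, 8}:
k:     0  1  2  3  4  5  6  7  8  9 10 11 12 13 14 15 16
g(k):  0  0  1  1  0  0  1  1  2  2  0  0  1  1  0  0  1
So g(16) = 1.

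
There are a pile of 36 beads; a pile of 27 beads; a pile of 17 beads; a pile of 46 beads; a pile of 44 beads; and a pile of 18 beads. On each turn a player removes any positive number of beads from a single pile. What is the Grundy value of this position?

Bitwise XOR of the heap sizes:
  100100  (36)
  011011  (27)
  010001  (17)
  101110  (46)
  101100  (44)
  010010  (18)
  ------
  111110  (62)

62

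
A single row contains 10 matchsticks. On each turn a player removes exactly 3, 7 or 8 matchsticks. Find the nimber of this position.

3

Build the Grundy sequence with g(k) = mex{g(k−s) : s ∈ {3, 7, 8}, s ≤ k}:
g(0) = mex{} = 0
g(1) = mex{} = 0
g(2) = mex{} = 0
g(3) = mex{0} = 1
g(4) = mex{0} = 1
g(5) = mex{0} = 1
g(6) = mex{1} = 0
g(7) = mex{0,1} = 2
g(8) = mex{0,1} = 2
g(9) = mex{0} = 1
g(10) = mex{0,1,2} = 3
So g(10) = 3.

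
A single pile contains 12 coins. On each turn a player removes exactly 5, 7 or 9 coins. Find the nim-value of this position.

2

Compute g(0), g(1), … for moves {5, 7, 9}:
g(0) = mex{} = 0
g(1) = mex{} = 0
g(2) = mex{} = 0
g(3) = mex{} = 0
g(4) = mex{} = 0
g(5) = mex{0} = 1
g(6) = mex{0} = 1
g(7) = mex{0} = 1
g(8) = mex{0} = 1
g(9) = mex{0} = 1
g(10) = mex{0,1} = 2
g(11) = mex{0,1} = 2
g(12) = mex{0,1} = 2
So g(12) = 2.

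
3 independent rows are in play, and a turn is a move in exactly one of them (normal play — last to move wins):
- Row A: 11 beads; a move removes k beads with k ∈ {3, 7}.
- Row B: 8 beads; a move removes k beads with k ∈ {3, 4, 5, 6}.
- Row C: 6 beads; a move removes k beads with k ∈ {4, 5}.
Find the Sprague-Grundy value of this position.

3

For row A, compute g(0), g(1), … with moves {3, 7}:
g(0) = mex{} = 0
g(1) = mex{} = 0
g(2) = mex{} = 0
g(3) = mex{0} = 1
g(4) = mex{0} = 1
g(5) = mex{0} = 1
g(6) = mex{1} = 0
g(7) = mex{0,1} = 2
g(8) = mex{0,1} = 2
g(9) = mex{0} = 1
g(10) = mex{1,2} = 0
g(11) = mex{1,2} = 0
So g(11) = 0.
Grundy values for row B (subtraction set {3, 4, 5, 6}):
g(0) = mex{} = 0
g(1) = mex{} = 0
g(2) = mex{} = 0
g(3) = mex{0} = 1
g(4) = mex{0} = 1
g(5) = mex{0} = 1
g(6) = mex{0,1} = 2
g(7) = mex{0,1} = 2
g(8) = mex{0,1} = 2
So g(8) = 2.
Build the Grundy sequence for row C with g(k) = mex{g(k−s) : s ∈ {4, 5}, s ≤ k}:
g(0) = mex{} = 0
g(1) = mex{} = 0
g(2) = mex{} = 0
g(3) = mex{} = 0
g(4) = mex{0} = 1
g(5) = mex{0} = 1
g(6) = mex{0} = 1
So g(6) = 1.
By the Sprague-Grundy theorem, the Grundy value of a sum of independent games is the XOR of the component values.
Combined value = 0 ⊕ 2 ⊕ 1 = 3.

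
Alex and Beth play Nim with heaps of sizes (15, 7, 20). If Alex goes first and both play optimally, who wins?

Alex wins

Nim-sum: 15 ⊕ 7 ⊕ 20 = 28.
The nim-sum is 28 ≠ 0, so this is an N-position: the player to move can win; Alex has a winning move.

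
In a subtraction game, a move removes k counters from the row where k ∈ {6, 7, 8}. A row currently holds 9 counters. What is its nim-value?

1

Build the Grundy sequence with g(k) = mex{g(k−s) : s ∈ {6, 7, 8}, s ≤ k}:
g(0) = mex{} = 0
g(1) = mex{} = 0
g(2) = mex{} = 0
g(3) = mex{} = 0
g(4) = mex{} = 0
g(5) = mex{} = 0
g(6) = mex{0} = 1
g(7) = mex{0} = 1
g(8) = mex{0} = 1
g(9) = mex{0} = 1
So g(9) = 1.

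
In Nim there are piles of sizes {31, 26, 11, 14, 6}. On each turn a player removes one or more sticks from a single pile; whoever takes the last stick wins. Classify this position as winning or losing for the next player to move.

Winning position

Compute the nim-sum pairwise:
31 ⊕ 26 = 5
5 ⊕ 11 = 14
14 ⊕ 14 = 0
0 ⊕ 6 = 6
The nim-sum is 6 ≠ 0, so this is an N-position: the player to move can win.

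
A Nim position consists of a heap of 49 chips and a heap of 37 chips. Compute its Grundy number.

20

Nim-sum: 49 XOR 37 = 20.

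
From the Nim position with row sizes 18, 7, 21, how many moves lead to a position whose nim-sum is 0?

0

Write each in binary and XOR column by column:
  10010  (18)
  00111  (7)
  10101  (21)
  -----
  00000  (0)
The nim-sum is already 0, so every move leaves a nonzero nim-sum — there are no winning moves.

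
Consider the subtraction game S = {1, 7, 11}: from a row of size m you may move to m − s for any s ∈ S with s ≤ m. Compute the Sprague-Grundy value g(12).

0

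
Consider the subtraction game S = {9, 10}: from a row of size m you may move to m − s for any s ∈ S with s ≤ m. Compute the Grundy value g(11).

Grundy values for subtraction set {9, 10}:
g(0) = mex{} = 0
g(1) = mex{} = 0
g(2) = mex{} = 0
g(3) = mex{} = 0
g(4) = mex{} = 0
g(5) = mex{} = 0
g(6) = mex{} = 0
g(7) = mex{} = 0
g(8) = mex{} = 0
g(9) = mex{0} = 1
g(10) = mex{0} = 1
g(11) = mex{0} = 1
So g(11) = 1.

1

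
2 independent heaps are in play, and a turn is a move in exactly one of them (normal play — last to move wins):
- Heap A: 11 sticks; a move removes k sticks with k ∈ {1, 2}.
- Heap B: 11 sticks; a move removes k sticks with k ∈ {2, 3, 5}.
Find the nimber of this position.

For heap A, compute g(0), g(1), … with moves {1, 2}:
g(0) = mex{} = 0
g(1) = mex{0} = 1
g(2) = mex{0,1} = 2
g(3) = mex{1,2} = 0
g(4) = mex{0,2} = 1
g(5) = mex{0,1} = 2
g(6) = mex{1,2} = 0
g(7) = mex{0,2} = 1
g(8) = mex{0,1} = 2
g(9) = mex{1,2} = 0
g(10) = mex{0,2} = 1
g(11) = mex{0,1} = 2
So g(11) = 2.
For heap B, compute g(0), g(1), … with moves {2, 3, 5}:
g(0) = mex{} = 0
g(1) = mex{} = 0
g(2) = mex{0} = 1
g(3) = mex{0} = 1
g(4) = mex{0,1} = 2
g(5) = mex{0,1} = 2
g(6) = mex{0,1,2} = 3
g(7) = mex{1,2} = 0
g(8) = mex{1,2,3} = 0
g(9) = mex{0,2,3} = 1
g(10) = mex{0,2} = 1
g(11) = mex{0,1,3} = 2
So g(11) = 2.
The value of a disjunctive sum is the nim-sum of the parts.
Combined value = 2 ⊕ 2 = 0.

0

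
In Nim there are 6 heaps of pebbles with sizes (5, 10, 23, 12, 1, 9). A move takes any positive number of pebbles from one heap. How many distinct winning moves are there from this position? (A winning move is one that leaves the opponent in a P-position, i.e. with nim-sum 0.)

1

Compute the nim-sum pairwise:
5 ⊕ 10 = 15
15 ⊕ 23 = 24
24 ⊕ 12 = 20
20 ⊕ 1 = 21
21 ⊕ 9 = 28
The overall nim-sum is X = 28. A heap of size p has a winning move iff p XOR X < p (reduce it to p XOR X).
  5: 5 XOR 28 = 25 ≥ 5 — no move.
  10: 10 XOR 28 = 22 ≥ 10 — no move.
  23: 23 XOR 28 = 11 < 23 — winning move (to 11).
  12: 12 XOR 28 = 16 ≥ 12 — no move.
  1: 1 XOR 28 = 29 ≥ 1 — no move.
  9: 9 XOR 28 = 21 ≥ 9 — no move.
That gives 1 winning move.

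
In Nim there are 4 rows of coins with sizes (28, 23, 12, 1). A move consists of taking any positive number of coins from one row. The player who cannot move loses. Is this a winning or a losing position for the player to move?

Winning position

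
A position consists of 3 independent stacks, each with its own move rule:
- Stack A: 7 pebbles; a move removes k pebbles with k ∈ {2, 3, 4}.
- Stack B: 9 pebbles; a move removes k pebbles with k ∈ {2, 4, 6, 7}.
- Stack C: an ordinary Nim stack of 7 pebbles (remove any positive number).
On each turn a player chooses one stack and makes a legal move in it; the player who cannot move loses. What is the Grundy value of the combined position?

7

Build the Grundy sequence for stack A with g(k) = mex{g(k−s) : s ∈ {2, 3, 4}, s ≤ k}:
g(0) = mex{} = 0
g(1) = mex{} = 0
g(2) = mex{0} = 1
g(3) = mex{0} = 1
g(4) = mex{0,1} = 2
g(5) = mex{0,1} = 2
g(6) = mex{1,2} = 0
g(7) = mex{1,2} = 0
So g(7) = 0.
For stack B, compute g(0), g(1), … with moves {2, 4, 6, 7}:
k:     0  1  2  3  4  5  6  7  8  9
g(k):  0  0  1  1  2  2  3  3  4  0
So g(9) = 0.
Stack C is a plain Nim stack of size 7, so its Grundy value is 7.
The value of a disjunctive sum is the nim-sum of the parts.
Combined value = 0 XOR 0 XOR 7 = 7.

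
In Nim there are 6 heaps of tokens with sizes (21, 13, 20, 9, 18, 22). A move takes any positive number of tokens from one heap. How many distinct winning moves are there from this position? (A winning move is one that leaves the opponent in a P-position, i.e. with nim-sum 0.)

3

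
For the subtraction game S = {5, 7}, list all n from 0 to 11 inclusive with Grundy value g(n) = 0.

0, 1, 2, 3, 4

Build the Grundy sequence with g(k) = mex{g(k−s) : s ∈ {5, 7}, s ≤ k}:
g(0) = mex{} = 0
g(1) = mex{} = 0
g(2) = mex{} = 0
g(3) = mex{} = 0
g(4) = mex{} = 0
g(5) = mex{0} = 1
g(6) = mex{0} = 1
g(7) = mex{0} = 1
g(8) = mex{0} = 1
g(9) = mex{0} = 1
g(10) = mex{0,1} = 2
g(11) = mex{0,1} = 2
The P-positions (g = 0) in 0..11 are 0, 1, 2, 3, 4.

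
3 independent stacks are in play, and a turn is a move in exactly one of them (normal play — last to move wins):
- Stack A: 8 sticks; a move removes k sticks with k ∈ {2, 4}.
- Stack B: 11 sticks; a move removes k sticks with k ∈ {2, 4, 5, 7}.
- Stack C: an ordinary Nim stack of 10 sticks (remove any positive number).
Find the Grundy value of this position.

Grundy values for stack A (subtraction set {2, 4}):
k:     0  1  2  3  4  5  6  7  8
g(k):  0  0  1  1  2  2  0  0  1
So g(8) = 1.
For stack B, compute g(0), g(1), … with moves {2, 4, 5, 7}:
g(0) = mex{} = 0
g(1) = mex{} = 0
g(2) = mex{0} = 1
g(3) = mex{0} = 1
g(4) = mex{0,1} = 2
g(5) = mex{0,1} = 2
g(6) = mex{0,1,2} = 3
g(7) = mex{0,1,2} = 3
g(8) = mex{0,1,2,3} = 4
g(9) = mex{1,2,3} = 0
g(10) = mex{1,2,3,4} = 0
g(11) = mex{0,2,3} = 1
So g(11) = 1.
Stack C is a plain Nim stack of size 10, so its Grundy value is 10.
The value of a disjunctive sum is the nim-sum of the parts.
Combined value = 1 XOR 1 XOR 10 = 10.

10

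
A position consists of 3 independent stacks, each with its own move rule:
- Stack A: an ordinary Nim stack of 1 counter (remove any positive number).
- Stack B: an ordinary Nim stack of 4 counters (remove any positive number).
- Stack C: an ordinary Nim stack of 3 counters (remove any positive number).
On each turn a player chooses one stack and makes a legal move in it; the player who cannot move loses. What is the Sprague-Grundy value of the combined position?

6

Stack A is a plain Nim stack of size 1, so its Grundy value is 1.
Stack B is a plain Nim stack of size 4, so its Grundy value is 4.
Stack C is a plain Nim stack of size 3, so its Grundy value is 3.
The value of a disjunctive sum is the nim-sum of the parts.
Combined value = 1 ⊕ 4 ⊕ 3 = 6.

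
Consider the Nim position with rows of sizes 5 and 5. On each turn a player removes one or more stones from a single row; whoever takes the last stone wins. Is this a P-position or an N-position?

P-position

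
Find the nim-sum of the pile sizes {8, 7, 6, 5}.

12

Nim-sum: 8 ^ 7 ^ 6 ^ 5 = 12.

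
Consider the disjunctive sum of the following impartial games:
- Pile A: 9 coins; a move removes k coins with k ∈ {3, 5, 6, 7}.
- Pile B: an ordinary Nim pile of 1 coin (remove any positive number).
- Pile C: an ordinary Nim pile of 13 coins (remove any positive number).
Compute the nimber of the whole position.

For pile A, compute g(0), g(1), … with moves {3, 5, 6, 7}:
k:     0  1  2  3  4  5  6  7  8  9
g(k):  0  0  0  1  1  1  2  2  2  3
So g(9) = 3.
Pile B is a plain Nim pile of size 1, so its Grundy value is 1.
Pile C is a plain Nim pile of size 13, so its Grundy value is 13.
The value of a disjunctive sum is the nim-sum of the parts.
Combined value = 3 ⊕ 1 ⊕ 13 = 15.

15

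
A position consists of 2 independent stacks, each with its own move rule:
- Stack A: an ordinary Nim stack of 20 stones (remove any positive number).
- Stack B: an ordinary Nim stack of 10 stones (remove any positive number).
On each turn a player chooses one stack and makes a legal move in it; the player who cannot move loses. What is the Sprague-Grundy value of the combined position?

30

Stack A is a plain Nim stack of size 20, so its Grundy value is 20.
Stack B is a plain Nim stack of size 10, so its Grundy value is 10.
The value of a disjunctive sum is the nim-sum of the parts.
Combined value = 20 ⊕ 10 = 30.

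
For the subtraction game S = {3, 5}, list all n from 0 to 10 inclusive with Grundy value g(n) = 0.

0, 1, 2, 8, 9, 10

Grundy values for subtraction set {3, 5}:
k:     0  1  2  3  4  5  6  7  8  9 10
g(k):  0  0  0  1  1  1  2  2  0  0  0
The P-positions (g = 0) in 0..10 are 0, 1, 2, 8, 9, 10.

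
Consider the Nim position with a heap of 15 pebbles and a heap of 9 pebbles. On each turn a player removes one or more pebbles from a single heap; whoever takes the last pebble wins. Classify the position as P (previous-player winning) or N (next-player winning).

Compute the nim-sum pairwise:
15 ⊕ 9 = 6
The nim-sum is 6 ≠ 0, so this is an N-position: the player to move can win.

N-position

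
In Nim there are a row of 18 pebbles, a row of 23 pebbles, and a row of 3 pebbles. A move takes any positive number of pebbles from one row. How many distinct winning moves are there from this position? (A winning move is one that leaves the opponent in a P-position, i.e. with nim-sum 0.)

1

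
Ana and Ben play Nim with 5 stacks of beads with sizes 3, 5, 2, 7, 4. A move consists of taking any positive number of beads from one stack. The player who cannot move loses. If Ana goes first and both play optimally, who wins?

Ana wins

Write each in binary and XOR column by column:
  011  (3)
  101  (5)
  010  (2)
  111  (7)
  100  (4)
  ---
  111  (7)
The nim-sum is 7 ≠ 0, so this is an N-position: the player to move can win; Ana has a winning move.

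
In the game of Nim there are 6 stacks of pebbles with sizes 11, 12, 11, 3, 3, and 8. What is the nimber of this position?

4

Compute the nim-sum pairwise:
11 ^ 12 = 7
7 ^ 11 = 12
12 ^ 3 = 15
15 ^ 3 = 12
12 ^ 8 = 4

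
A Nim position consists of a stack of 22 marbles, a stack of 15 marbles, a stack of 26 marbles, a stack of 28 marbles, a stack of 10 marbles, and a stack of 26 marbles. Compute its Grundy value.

Compute the nim-sum pairwise:
22 ^ 15 = 25
25 ^ 26 = 3
3 ^ 28 = 31
31 ^ 10 = 21
21 ^ 26 = 15

15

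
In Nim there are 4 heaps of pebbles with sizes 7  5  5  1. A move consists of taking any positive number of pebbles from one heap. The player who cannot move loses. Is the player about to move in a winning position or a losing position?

Nim-sum: 7 ⊕ 5 ⊕ 5 ⊕ 1 = 6.
The nim-sum is 6 ≠ 0, so this is an N-position: the player to move can win.

Winning position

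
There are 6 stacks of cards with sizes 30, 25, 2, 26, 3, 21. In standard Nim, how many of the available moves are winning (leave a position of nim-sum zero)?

In binary:
  11110  (30)
  11001  (25)
  00010  (2)
  11010  (26)
  00011  (3)
  10101  (21)
  -----
  01001  (9)
The overall nim-sum is X = 9. A stack of size p has a winning move iff p XOR X < p (reduce it to p XOR X).
  30: 30 XOR 9 = 23 < 30 — winning move (to 23).
  25: 25 XOR 9 = 16 < 25 — winning move (to 16).
  2: 2 XOR 9 = 11 ≥ 2 — no move.
  26: 26 XOR 9 = 19 < 26 — winning move (to 19).
  3: 3 XOR 9 = 10 ≥ 3 — no move.
  21: 21 XOR 9 = 28 ≥ 21 — no move.
That gives 3 winning moves.

3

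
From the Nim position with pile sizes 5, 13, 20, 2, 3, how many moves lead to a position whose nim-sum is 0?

1

Bitwise XOR of the heap sizes:
  00101  (5)
  01101  (13)
  10100  (20)
  00010  (2)
  00011  (3)
  -----
  11101  (29)
The overall nim-sum is X = 29. A pile of size p has a winning move iff p XOR X < p (reduce it to p XOR X).
  5: 5 XOR 29 = 24 ≥ 5 — no move.
  13: 13 XOR 29 = 16 ≥ 13 — no move.
  20: 20 XOR 29 = 9 < 20 — winning move (to 9).
  2: 2 XOR 29 = 31 ≥ 2 — no move.
  3: 3 XOR 29 = 30 ≥ 3 — no move.
That gives 1 winning move.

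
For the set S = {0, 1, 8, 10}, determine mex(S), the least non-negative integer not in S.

The values 0, 1 are all present; 2 is the first non-negative integer missing from the set.

2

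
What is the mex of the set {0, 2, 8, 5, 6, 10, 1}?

The values 0, 1, 2 are all present; 3 is the first non-negative integer missing from the set.

3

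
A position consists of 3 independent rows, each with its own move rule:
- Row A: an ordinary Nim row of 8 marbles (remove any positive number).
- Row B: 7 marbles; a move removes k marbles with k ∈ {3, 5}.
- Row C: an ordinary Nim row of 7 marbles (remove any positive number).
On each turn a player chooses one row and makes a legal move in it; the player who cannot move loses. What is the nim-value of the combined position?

Row A is a plain Nim row of size 8, so its Grundy value is 8.
Grundy values for row B (subtraction set {3, 5}):
g(0) = mex{} = 0
g(1) = mex{} = 0
g(2) = mex{} = 0
g(3) = mex{0} = 1
g(4) = mex{0} = 1
g(5) = mex{0} = 1
g(6) = mex{0,1} = 2
g(7) = mex{0,1} = 2
So g(7) = 2.
Row C is a plain Nim row of size 7, so its Grundy value is 7.
By the Sprague-Grundy theorem, the Grundy value of a sum of independent games is the XOR of the component values.
Combined value = 8 XOR 2 XOR 7 = 13.

13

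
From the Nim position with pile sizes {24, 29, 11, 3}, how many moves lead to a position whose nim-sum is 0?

3

Nim-sum: 24 ⊕ 29 ⊕ 11 ⊕ 3 = 13.
The overall nim-sum is X = 13. A pile of size p has a winning move iff p XOR X < p (reduce it to p XOR X).
  24: 24 XOR 13 = 21 < 24 — winning move (to 21).
  29: 29 XOR 13 = 16 < 29 — winning move (to 16).
  11: 11 XOR 13 = 6 < 11 — winning move (to 6).
  3: 3 XOR 13 = 14 ≥ 3 — no move.
That gives 3 winning moves.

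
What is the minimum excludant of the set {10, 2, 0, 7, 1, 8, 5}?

The values 0, 1, 2 are all present; 3 is the first non-negative integer missing from the set.

3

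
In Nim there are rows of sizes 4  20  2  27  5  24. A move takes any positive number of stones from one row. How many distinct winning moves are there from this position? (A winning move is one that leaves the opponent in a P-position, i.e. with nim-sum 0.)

In binary:
  00100  (4)
  10100  (20)
  00010  (2)
  11011  (27)
  00101  (5)
  11000  (24)
  -----
  10100  (20)
The overall nim-sum is X = 20. A row of size p has a winning move iff p XOR X < p (reduce it to p XOR X).
  4: 4 XOR 20 = 16 ≥ 4 — no move.
  20: 20 XOR 20 = 0 < 20 — winning move (to 0).
  2: 2 XOR 20 = 22 ≥ 2 — no move.
  27: 27 XOR 20 = 15 < 27 — winning move (to 15).
  5: 5 XOR 20 = 17 ≥ 5 — no move.
  24: 24 XOR 20 = 12 < 24 — winning move (to 12).
That gives 3 winning moves.

3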